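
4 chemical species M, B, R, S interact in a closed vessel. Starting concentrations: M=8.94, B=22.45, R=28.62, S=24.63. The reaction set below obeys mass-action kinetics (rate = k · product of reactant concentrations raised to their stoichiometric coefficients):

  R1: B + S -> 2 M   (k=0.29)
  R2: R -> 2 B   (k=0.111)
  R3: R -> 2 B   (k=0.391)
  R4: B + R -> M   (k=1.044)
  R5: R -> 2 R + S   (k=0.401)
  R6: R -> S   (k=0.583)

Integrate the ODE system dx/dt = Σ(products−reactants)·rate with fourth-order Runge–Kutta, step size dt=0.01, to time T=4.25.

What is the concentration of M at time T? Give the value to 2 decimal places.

M at T = 54.00

RK4 with dt=0.01: 425 steps to T=4.25. Trajectory (selected grid times):
t=0.00: M=8.94 B=22.45 R=28.62 S=24.63
t=0.47: M=42.93 B=0.52 R=6.23 S=21.81
t=0.94: M=46.68 B=0.38 R=3.64 S=22.68
t=1.42: M=49.19 B=0.27 R=2.23 S=23.01
t=1.89: M=50.84 B=0.19 R=1.44 S=23.13
t=2.36: M=51.97 B=0.14 R=0.97 S=23.16
t=2.83: M=52.76 B=0.10 R=0.66 S=23.16
t=3.31: M=53.33 B=0.07 R=0.46 S=23.15
t=3.78: M=53.72 B=0.05 R=0.32 S=23.13
t=4.25: M=54.00 B=0.04 R=0.23 S=23.12
Read off M at T=4.25: 54.00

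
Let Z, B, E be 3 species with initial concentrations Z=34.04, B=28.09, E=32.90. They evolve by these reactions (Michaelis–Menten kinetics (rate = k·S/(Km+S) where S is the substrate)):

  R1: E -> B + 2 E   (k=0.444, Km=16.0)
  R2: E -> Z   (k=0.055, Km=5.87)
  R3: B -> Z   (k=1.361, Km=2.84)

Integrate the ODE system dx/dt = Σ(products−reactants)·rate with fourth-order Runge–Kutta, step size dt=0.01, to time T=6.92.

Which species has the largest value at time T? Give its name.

RK4 with dt=0.01: 692 steps to T=6.92. Trajectory (selected grid times):
t=0.00: Z=34.04 B=28.09 E=32.90
t=0.77: Z=35.03 B=27.37 E=33.09
t=1.54: Z=36.01 B=26.65 E=33.29
t=2.31: Z=36.99 B=25.94 E=33.48
t=3.08: Z=37.97 B=25.23 E=33.68
t=3.84: Z=38.94 B=24.53 E=33.87
t=4.61: Z=39.91 B=23.82 E=34.07
t=5.38: Z=40.88 B=23.12 E=34.27
t=6.15: Z=41.85 B=22.42 E=34.46
t=6.92: Z=42.81 B=21.73 E=34.66
At T=6.92: Z=42.81 B=21.73 E=34.66; the largest is Z.

Dominant species at T: Z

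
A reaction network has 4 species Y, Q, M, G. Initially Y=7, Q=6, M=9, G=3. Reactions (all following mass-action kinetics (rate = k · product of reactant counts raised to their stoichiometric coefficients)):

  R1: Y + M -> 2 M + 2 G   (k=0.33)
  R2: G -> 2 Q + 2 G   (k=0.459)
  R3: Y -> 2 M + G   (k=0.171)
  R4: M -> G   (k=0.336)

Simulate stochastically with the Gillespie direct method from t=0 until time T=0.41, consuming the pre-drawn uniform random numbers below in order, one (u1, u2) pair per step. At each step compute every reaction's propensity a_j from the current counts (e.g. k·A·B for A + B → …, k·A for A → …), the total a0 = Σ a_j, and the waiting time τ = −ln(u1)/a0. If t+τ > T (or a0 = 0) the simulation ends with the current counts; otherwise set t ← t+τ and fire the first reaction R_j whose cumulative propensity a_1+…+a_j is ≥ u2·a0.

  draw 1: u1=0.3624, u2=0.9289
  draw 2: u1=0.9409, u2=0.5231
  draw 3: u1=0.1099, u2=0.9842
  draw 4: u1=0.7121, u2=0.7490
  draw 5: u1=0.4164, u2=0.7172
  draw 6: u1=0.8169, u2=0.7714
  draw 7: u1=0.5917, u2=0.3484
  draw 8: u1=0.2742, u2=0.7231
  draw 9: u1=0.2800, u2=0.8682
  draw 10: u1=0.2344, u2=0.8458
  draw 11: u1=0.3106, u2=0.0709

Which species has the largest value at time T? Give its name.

t=0.000: Y=7 Q=6 M=9 G=3
Draw 1: a1=20.790, a2=1.377, a3=1.197, a4=3.024, a0=26.388; τ=−ln(0.3624)/26.388=0.038 → t=0.038; u2·a0=0.9289·26.388=24.512; a1+…+a3=23.364 < 24.512 ≤ a1+…+a4=26.388 → R4 fires; Y=7 Q=6 M=8 G=4
Draw 2: a1=18.480, a2=1.836, a3=1.197, a4=2.688, a0=24.201; τ=−ln(0.9409)/24.201=0.003 → t=0.041; u2·a0=0.5231·24.201=12.660 ≤ a1=18.480 → R1 fires; Y=6 Q=6 M=9 G=6
Draw 3: a1=17.820, a2=2.754, a3=1.026, a4=3.024, a0=24.624; τ=−ln(0.1099)/24.624=0.090 → t=0.131; u2·a0=0.9842·24.624=24.235; a1+…+a3=21.600 < 24.235 ≤ a1+…+a4=24.624 → R4 fires; Y=6 Q=6 M=8 G=7
Draw 4: a1=15.840, a2=3.213, a3=1.026, a4=2.688, a0=22.767; τ=−ln(0.7121)/22.767=0.015 → t=0.146; u2·a0=0.7490·22.767=17.052; a1=15.840 < 17.052 ≤ a1+a2=19.053 → R2 fires; Y=6 Q=8 M=8 G=8
Draw 5: a1=15.840, a2=3.672, a3=1.026, a4=2.688, a0=23.226; τ=−ln(0.4164)/23.226=0.038 → t=0.183; u2·a0=0.7172·23.226=16.658; a1=15.840 < 16.658 ≤ a1+a2=19.512 → R2 fires; Y=6 Q=10 M=8 G=9
Draw 6: a1=15.840, a2=4.131, a3=1.026, a4=2.688, a0=23.685; τ=−ln(0.8169)/23.685=0.009 → t=0.192; u2·a0=0.7714·23.685=18.271; a1=15.840 < 18.271 ≤ a1+a2=19.971 → R2 fires; Y=6 Q=12 M=8 G=10
Draw 7: a1=15.840, a2=4.590, a3=1.026, a4=2.688, a0=24.144; τ=−ln(0.5917)/24.144=0.022 → t=0.214; u2·a0=0.3484·24.144=8.412 ≤ a1=15.840 → R1 fires; Y=5 Q=12 M=9 G=12
Draw 8: a1=14.850, a2=5.508, a3=0.855, a4=3.024, a0=24.237; τ=−ln(0.2742)/24.237=0.053 → t=0.267; u2·a0=0.7231·24.237=17.526; a1=14.850 < 17.526 ≤ a1+a2=20.358 → R2 fires; Y=5 Q=14 M=9 G=13
Draw 9: a1=14.850, a2=5.967, a3=0.855, a4=3.024, a0=24.696; τ=−ln(0.2800)/24.696=0.052 → t=0.318; u2·a0=0.8682·24.696=21.441; a1+a2=20.817 < 21.441 ≤ a1+…+a3=21.672 → R3 fires; Y=4 Q=14 M=11 G=14
Draw 10: a1=14.520, a2=6.426, a3=0.684, a4=3.696, a0=25.326; τ=−ln(0.2344)/25.326=0.057 → t=0.376; u2·a0=0.8458·25.326=21.421; a1+a2=20.946 < 21.421 ≤ a1+…+a3=21.630 → R3 fires; Y=3 Q=14 M=13 G=15
Draw 11: a1=12.870, a2=6.885, a3=0.513, a4=4.368, a0=24.636; τ=−ln(0.3106)/24.636=0.047 → t=0.423 > T=0.41: stop.
At T=0.41: Y=3 Q=14 M=13 G=15; the largest is G.

Dominant species at T: G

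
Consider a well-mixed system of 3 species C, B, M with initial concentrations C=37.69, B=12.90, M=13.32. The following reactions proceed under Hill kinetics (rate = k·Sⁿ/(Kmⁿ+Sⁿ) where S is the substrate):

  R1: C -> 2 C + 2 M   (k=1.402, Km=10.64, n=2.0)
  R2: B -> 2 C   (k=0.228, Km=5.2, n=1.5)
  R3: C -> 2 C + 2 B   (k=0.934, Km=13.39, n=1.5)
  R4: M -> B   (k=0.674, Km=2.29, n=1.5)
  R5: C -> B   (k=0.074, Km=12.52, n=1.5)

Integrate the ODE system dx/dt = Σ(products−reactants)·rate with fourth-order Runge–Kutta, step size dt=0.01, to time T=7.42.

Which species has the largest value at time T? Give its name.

Dominant species at T: C

RK4 with dt=0.01: 742 steps to T=7.42. Trajectory (selected grid times):
t=0.00: C=37.69 B=12.90 M=13.32
t=0.82: C=39.65 B=14.59 M=14.94
t=1.65: C=41.65 B=16.32 M=16.59
t=2.47: C=43.65 B=18.04 M=18.22
t=3.30: C=45.70 B=19.80 M=19.89
t=4.12: C=47.73 B=21.55 M=21.54
t=4.95: C=49.81 B=23.33 M=23.22
t=5.77: C=51.87 B=25.10 M=24.89
t=6.60: C=53.97 B=26.90 M=26.58
t=7.42: C=56.05 B=28.69 M=28.26
At T=7.42: C=56.05 B=28.69 M=28.26; the largest is C.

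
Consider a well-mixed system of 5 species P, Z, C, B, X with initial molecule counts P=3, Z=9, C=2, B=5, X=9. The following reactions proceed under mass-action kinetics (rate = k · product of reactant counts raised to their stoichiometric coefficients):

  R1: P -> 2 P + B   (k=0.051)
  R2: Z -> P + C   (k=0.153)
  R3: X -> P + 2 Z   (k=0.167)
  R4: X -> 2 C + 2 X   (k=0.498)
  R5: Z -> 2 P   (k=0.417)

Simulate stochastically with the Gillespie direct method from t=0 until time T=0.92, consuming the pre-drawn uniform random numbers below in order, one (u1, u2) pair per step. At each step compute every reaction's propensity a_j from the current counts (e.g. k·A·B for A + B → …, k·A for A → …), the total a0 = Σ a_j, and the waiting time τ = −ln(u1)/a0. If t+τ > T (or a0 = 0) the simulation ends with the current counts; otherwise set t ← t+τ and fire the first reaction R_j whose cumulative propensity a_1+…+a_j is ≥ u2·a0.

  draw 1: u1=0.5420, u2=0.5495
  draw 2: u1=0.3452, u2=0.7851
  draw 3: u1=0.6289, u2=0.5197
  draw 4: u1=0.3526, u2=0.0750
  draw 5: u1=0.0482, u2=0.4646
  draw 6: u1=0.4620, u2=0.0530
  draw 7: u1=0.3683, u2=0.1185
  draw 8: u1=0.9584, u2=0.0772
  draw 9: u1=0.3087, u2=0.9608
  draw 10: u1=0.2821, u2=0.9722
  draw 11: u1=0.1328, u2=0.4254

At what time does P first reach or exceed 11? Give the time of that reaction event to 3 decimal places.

t=0.000: P=3 Z=9 C=2 B=5 X=9
Draw 1: a1=0.153, a2=1.377, a3=1.503, a4=4.482, a5=3.753, a0=11.268; τ=−ln(0.5420)/11.268=0.054 → t=0.054; u2·a0=0.5495·11.268=6.192; a1+…+a3=3.033 < 6.192 ≤ a1+…+a4=7.515 → R4 fires; P=3 Z=9 C=4 B=5 X=10
Draw 2: a1=0.153, a2=1.377, a3=1.670, a4=4.980, a5=3.753, a0=11.933; τ=−ln(0.3452)/11.933=0.089 → t=0.143; u2·a0=0.7851·11.933=9.369; a1+…+a4=8.180 < 9.369 ≤ a1+…+a5=11.933 → R5 fires; P=5 Z=8 C=4 B=5 X=10
Draw 3: a1=0.255, a2=1.224, a3=1.670, a4=4.980, a5=3.336, a0=11.465; τ=−ln(0.6289)/11.465=0.040 → t=0.184; u2·a0=0.5197·11.465=5.958; a1+…+a3=3.149 < 5.958 ≤ a1+…+a4=8.129 → R4 fires; P=5 Z=8 C=6 B=5 X=11
Draw 4: a1=0.255, a2=1.224, a3=1.837, a4=5.478, a5=3.336, a0=12.130; τ=−ln(0.3526)/12.130=0.086 → t=0.270; u2·a0=0.0750·12.130=0.910; a1=0.255 < 0.910 ≤ a1+a2=1.479 → R2 fires; P=6 Z=7 C=7 B=5 X=11
Draw 5: a1=0.306, a2=1.071, a3=1.837, a4=5.478, a5=2.919, a0=11.611; τ=−ln(0.0482)/11.611=0.261 → t=0.531; u2·a0=0.4646·11.611=5.394; a1+…+a3=3.214 < 5.394 ≤ a1+…+a4=8.692 → R4 fires; P=6 Z=7 C=9 B=5 X=12
Draw 6: a1=0.306, a2=1.071, a3=2.004, a4=5.976, a5=2.919, a0=12.276; τ=−ln(0.4620)/12.276=0.063 → t=0.594; u2·a0=0.0530·12.276=0.651; a1=0.306 < 0.651 ≤ a1+a2=1.377 → R2 fires; P=7 Z=6 C=10 B=5 X=12
Draw 7: a1=0.357, a2=0.918, a3=2.004, a4=5.976, a5=2.502, a0=11.757; τ=−ln(0.3683)/11.757=0.085 → t=0.679; u2·a0=0.1185·11.757=1.393; a1+a2=1.275 < 1.393 ≤ a1+…+a3=3.279 → R3 fires; P=8 Z=8 C=10 B=5 X=11
Draw 8: a1=0.408, a2=1.224, a3=1.837, a4=5.478, a5=3.336, a0=12.283; τ=−ln(0.9584)/12.283=0.003 → t=0.682; u2·a0=0.0772·12.283=0.948; a1=0.408 < 0.948 ≤ a1+a2=1.632 → R2 fires; P=9 Z=7 C=11 B=5 X=11
Draw 9: a1=0.459, a2=1.071, a3=1.837, a4=5.478, a5=2.919, a0=11.764; τ=−ln(0.3087)/11.764=0.100 → t=0.782; u2·a0=0.9608·11.764=11.303; a1+…+a4=8.845 < 11.303 ≤ a1+…+a5=11.764 → R5 fires; P=11 Z=6 C=11 B=5 X=11
Draw 10: a1=0.561, a2=0.918, a3=1.837, a4=5.478, a5=2.502, a0=11.296; τ=−ln(0.2821)/11.296=0.112 → t=0.894; u2·a0=0.9722·11.296=10.982; a1+…+a4=8.794 < 10.982 ≤ a1+…+a5=11.296 → R5 fires; P=13 Z=5 C=11 B=5 X=11
Draw 11: a1=0.663, a2=0.765, a3=1.837, a4=5.478, a5=2.085, a0=10.828; τ=−ln(0.1328)/10.828=0.186 → t=1.081 > T=0.92: stop.
P first becomes ≥ 11 when it reaches 11 at the event at t=0.782.

Threshold first reached at t = 0.782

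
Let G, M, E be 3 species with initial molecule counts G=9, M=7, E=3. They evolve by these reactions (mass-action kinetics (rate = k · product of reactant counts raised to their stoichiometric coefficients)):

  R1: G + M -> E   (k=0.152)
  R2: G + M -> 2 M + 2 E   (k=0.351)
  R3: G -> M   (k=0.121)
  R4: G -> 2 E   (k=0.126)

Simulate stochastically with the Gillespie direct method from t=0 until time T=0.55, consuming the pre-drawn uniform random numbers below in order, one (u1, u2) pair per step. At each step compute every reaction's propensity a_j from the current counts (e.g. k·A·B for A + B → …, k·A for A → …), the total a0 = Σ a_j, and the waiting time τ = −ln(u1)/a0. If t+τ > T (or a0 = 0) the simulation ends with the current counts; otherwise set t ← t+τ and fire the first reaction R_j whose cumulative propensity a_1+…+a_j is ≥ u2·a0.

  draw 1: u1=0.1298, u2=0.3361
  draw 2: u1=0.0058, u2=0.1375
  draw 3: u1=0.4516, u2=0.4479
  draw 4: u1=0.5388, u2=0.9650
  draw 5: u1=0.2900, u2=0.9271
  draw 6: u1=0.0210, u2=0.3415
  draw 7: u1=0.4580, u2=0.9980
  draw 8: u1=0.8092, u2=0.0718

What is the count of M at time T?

t=0.000: G=9 M=7 E=3
Draw 1: a1=9.576, a2=22.113, a3=1.089, a4=1.134, a0=33.912; τ=−ln(0.1298)/33.912=0.060 → t=0.060; u2·a0=0.3361·33.912=11.398; a1=9.576 < 11.398 ≤ a1+a2=31.689 → R2 fires; G=8 M=8 E=5
Draw 2: a1=9.728, a2=22.464, a3=0.968, a4=1.008, a0=34.168; τ=−ln(0.0058)/34.168=0.151 → t=0.211; u2·a0=0.1375·34.168=4.698 ≤ a1=9.728 → R1 fires; G=7 M=7 E=6
Draw 3: a1=7.448, a2=17.199, a3=0.847, a4=0.882, a0=26.376; τ=−ln(0.4516)/26.376=0.030 → t=0.241; u2·a0=0.4479·26.376=11.814; a1=7.448 < 11.814 ≤ a1+a2=24.647 → R2 fires; G=6 M=8 E=8
Draw 4: a1=7.296, a2=16.848, a3=0.726, a4=0.756, a0=25.626; τ=−ln(0.5388)/25.626=0.024 → t=0.265; u2·a0=0.9650·25.626=24.729; a1+a2=24.144 < 24.729 ≤ a1+…+a3=24.870 → R3 fires; G=5 M=9 E=8
Draw 5: a1=6.840, a2=15.795, a3=0.605, a4=0.630, a0=23.870; τ=−ln(0.2900)/23.870=0.052 → t=0.317; u2·a0=0.9271·23.870=22.130; a1=6.840 < 22.130 ≤ a1+a2=22.635 → R2 fires; G=4 M=10 E=10
Draw 6: a1=6.080, a2=14.040, a3=0.484, a4=0.504, a0=21.108; τ=−ln(0.0210)/21.108=0.183 → t=0.500; u2·a0=0.3415·21.108=7.208; a1=6.080 < 7.208 ≤ a1+a2=20.120 → R2 fires; G=3 M=11 E=12
Draw 7: a1=5.016, a2=11.583, a3=0.363, a4=0.378, a0=17.340; τ=−ln(0.4580)/17.340=0.045 → t=0.545; u2·a0=0.9980·17.340=17.305; a1+…+a3=16.962 < 17.305 ≤ a1+…+a4=17.340 → R4 fires; G=2 M=11 E=14
Draw 8: a1=3.344, a2=7.722, a3=0.242, a4=0.252, a0=11.560; τ=−ln(0.8092)/11.560=0.018 → t=0.563 > T=0.55: stop.
Read off M at T=0.55: 11

M at T = 11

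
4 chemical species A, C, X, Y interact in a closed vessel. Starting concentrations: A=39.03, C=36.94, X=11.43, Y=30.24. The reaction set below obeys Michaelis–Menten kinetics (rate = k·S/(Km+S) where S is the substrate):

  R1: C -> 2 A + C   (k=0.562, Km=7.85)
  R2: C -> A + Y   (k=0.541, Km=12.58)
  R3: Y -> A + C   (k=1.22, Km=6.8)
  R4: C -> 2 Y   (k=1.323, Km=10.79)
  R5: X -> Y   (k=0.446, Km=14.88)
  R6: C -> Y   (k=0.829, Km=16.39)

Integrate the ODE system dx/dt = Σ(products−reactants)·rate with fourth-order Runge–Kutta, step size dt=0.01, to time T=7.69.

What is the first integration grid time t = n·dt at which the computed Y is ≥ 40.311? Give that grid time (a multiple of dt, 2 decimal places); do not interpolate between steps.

RK4 with dt=0.01: 769 steps to T=7.69. Trajectory (selected grid times):
t=0.00: A=39.03 C=36.94 X=11.43 Y=30.24
t=0.85: A=41.01 C=36.09 X=11.27 Y=32.12
t=1.71: A=43.02 C=35.26 X=11.10 Y=33.99
t=2.56: A=45.00 C=34.45 X=10.94 Y=35.82
t=3.42: A=47.01 C=33.65 X=10.78 Y=37.64
t=4.27: A=49.00 C=32.88 X=10.62 Y=39.43
t=4.69: A=49.98 C=32.50 X=10.54 Y=40.30
t=4.70: A=50.01 C=32.49 X=10.54 Y=40.32
t=5.13: A=51.01 C=32.11 X=10.46 Y=41.20
t=5.98: A=53.00 C=31.37 X=10.30 Y=42.94
t=6.84: A=55.01 C=30.64 X=10.15 Y=44.67
t=7.69: A=57.00 C=29.93 X=10.00 Y=46.36
Y(4.69)=40.297 < 40.311 but Y(4.70)=40.318 ≥ 40.311, so the first grid time is t=4.70.

Threshold first reached at t = 4.70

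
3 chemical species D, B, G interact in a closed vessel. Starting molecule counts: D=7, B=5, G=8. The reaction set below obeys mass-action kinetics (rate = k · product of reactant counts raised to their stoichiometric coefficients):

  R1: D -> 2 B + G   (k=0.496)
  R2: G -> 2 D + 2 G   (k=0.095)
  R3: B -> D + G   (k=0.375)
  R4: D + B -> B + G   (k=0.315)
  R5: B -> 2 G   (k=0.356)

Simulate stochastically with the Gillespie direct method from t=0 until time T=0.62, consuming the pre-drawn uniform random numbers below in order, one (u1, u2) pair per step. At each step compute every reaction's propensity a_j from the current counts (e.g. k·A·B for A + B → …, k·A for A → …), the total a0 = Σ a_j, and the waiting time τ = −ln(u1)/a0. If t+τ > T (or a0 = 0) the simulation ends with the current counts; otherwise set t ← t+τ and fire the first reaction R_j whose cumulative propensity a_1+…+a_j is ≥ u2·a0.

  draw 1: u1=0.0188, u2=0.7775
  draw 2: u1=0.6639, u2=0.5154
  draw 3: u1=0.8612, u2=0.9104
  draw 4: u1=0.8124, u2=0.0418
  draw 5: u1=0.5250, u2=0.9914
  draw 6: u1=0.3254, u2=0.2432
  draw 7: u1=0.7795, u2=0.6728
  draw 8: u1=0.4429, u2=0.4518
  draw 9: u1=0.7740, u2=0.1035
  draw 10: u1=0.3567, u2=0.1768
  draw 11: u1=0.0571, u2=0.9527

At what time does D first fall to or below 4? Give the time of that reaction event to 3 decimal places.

Threshold first reached at t = 0.260

t=0.000: D=7 B=5 G=8
Draw 1: a1=3.472, a2=0.760, a3=1.875, a4=11.025, a5=1.780, a0=18.912; τ=−ln(0.0188)/18.912=0.210 → t=0.210; u2·a0=0.7775·18.912=14.704; a1+…+a3=6.107 < 14.704 ≤ a1+…+a4=17.132 → R4 fires; D=6 B=5 G=9
Draw 2: a1=2.976, a2=0.855, a3=1.875, a4=9.450, a5=1.780, a0=16.936; τ=−ln(0.6639)/16.936=0.024 → t=0.234; u2·a0=0.5154·16.936=8.729; a1+…+a3=5.706 < 8.729 ≤ a1+…+a4=15.156 → R4 fires; D=5 B=5 G=10
Draw 3: a1=2.480, a2=0.950, a3=1.875, a4=7.875, a5=1.780, a0=14.960; τ=−ln(0.8612)/14.960=0.010 → t=0.244; u2·a0=0.9104·14.960=13.620; a1+…+a4=13.180 < 13.620 ≤ a1+…+a5=14.960 → R5 fires; D=5 B=4 G=12
Draw 4: a1=2.480, a2=1.140, a3=1.500, a4=6.300, a5=1.424, a0=12.844; τ=−ln(0.8124)/12.844=0.016 → t=0.260; u2·a0=0.0418·12.844=0.537 ≤ a1=2.480 → R1 fires; D=4 B=6 G=13
Draw 5: a1=1.984, a2=1.235, a3=2.250, a4=7.560, a5=2.136, a0=15.165; τ=−ln(0.5250)/15.165=0.042 → t=0.303; u2·a0=0.9914·15.165=15.035; a1+…+a4=13.029 < 15.035 ≤ a1+…+a5=15.165 → R5 fires; D=4 B=5 G=15
Draw 6: a1=1.984, a2=1.425, a3=1.875, a4=6.300, a5=1.780, a0=13.364; τ=−ln(0.3254)/13.364=0.084 → t=0.387; u2·a0=0.2432·13.364=3.250; a1=1.984 < 3.250 ≤ a1+a2=3.409 → R2 fires; D=6 B=5 G=16
Draw 7: a1=2.976, a2=1.520, a3=1.875, a4=9.450, a5=1.780, a0=17.601; τ=−ln(0.7795)/17.601=0.014 → t=0.401; u2·a0=0.6728·17.601=11.842; a1+…+a3=6.371 < 11.842 ≤ a1+…+a4=15.821 → R4 fires; D=5 B=5 G=17
Draw 8: a1=2.480, a2=1.615, a3=1.875, a4=7.875, a5=1.780, a0=15.625; τ=−ln(0.4429)/15.625=0.052 → t=0.453; u2·a0=0.4518·15.625=7.059; a1+…+a3=5.970 < 7.059 ≤ a1+…+a4=13.845 → R4 fires; D=4 B=5 G=18
Draw 9: a1=1.984, a2=1.710, a3=1.875, a4=6.300, a5=1.780, a0=13.649; τ=−ln(0.7740)/13.649=0.019 → t=0.472; u2·a0=0.1035·13.649=1.413 ≤ a1=1.984 → R1 fires; D=3 B=7 G=19
Draw 10: a1=1.488, a2=1.805, a3=2.625, a4=6.615, a5=2.492, a0=15.025; τ=−ln(0.3567)/15.025=0.069 → t=0.541; u2·a0=0.1768·15.025=2.656; a1=1.488 < 2.656 ≤ a1+a2=3.293 → R2 fires; D=5 B=7 G=20
Draw 11: a1=2.480, a2=1.900, a3=2.625, a4=11.025, a5=2.492, a0=20.522; τ=−ln(0.0571)/20.522=0.140 → t=0.680 > T=0.62: stop.
D first becomes ≤ 4 when it reaches 4 at the event at t=0.260.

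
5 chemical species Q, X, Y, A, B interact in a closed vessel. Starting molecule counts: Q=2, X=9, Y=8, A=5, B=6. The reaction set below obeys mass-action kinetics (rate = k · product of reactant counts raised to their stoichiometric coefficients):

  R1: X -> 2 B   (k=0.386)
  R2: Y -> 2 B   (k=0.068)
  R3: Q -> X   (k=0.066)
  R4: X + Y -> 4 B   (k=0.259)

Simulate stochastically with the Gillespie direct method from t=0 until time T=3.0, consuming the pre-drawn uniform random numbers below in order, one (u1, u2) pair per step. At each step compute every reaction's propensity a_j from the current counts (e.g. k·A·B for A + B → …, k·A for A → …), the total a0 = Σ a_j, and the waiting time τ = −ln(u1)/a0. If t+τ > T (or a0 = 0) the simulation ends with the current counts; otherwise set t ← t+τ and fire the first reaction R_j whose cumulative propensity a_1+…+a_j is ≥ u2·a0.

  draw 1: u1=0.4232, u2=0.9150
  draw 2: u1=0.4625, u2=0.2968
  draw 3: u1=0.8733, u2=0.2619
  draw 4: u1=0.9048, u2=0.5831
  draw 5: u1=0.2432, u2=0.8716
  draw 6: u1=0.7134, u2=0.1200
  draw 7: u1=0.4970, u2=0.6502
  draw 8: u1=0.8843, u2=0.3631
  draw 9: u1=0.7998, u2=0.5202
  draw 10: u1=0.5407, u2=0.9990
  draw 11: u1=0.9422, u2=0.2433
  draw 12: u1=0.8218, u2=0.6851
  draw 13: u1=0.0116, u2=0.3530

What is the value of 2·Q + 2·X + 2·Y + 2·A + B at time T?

Check how each reaction changes W = 2·Q + 2·X + 2·Y + 2·A + B (weight of products minus weight of reactants):
R1: X -> 2 B: (1·2) − (2·1) = 2 − 2 = 0
R2: Y -> 2 B: (1·2) − (2·1) = 2 − 2 = 0
R3: Q -> X: (2·1) − (2·1) = 2 − 2 = 0
R4: X + Y -> 4 B: (1·4) − (2·1 + 2·1) = 4 − 4 = 0
Every reaction leaves W unchanged, so W is conserved and no simulation is needed: W(T) = W(0) = 2·2 + 2·9 + 2·8 + 2·5 + 6 = 54

Value at T = 54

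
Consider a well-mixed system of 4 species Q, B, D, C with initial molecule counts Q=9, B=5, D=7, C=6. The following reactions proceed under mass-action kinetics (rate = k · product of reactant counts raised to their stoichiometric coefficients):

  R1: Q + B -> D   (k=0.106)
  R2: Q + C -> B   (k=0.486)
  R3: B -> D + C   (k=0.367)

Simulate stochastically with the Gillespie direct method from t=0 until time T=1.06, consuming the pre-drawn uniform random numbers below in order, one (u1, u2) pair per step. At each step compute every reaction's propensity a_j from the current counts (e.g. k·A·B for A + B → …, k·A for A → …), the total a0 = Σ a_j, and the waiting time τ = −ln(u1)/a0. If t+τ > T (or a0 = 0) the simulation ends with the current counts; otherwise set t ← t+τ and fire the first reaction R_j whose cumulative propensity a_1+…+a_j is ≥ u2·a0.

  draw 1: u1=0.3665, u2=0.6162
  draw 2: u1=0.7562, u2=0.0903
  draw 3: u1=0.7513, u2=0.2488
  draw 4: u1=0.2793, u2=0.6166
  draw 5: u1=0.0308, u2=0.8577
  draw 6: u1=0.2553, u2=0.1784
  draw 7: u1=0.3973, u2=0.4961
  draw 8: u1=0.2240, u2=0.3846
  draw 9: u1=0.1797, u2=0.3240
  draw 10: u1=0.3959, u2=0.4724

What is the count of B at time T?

B at T = 8

t=0.000: Q=9 B=5 D=7 C=6
Draw 1: a1=4.770, a2=26.244, a3=1.835, a0=32.849; τ=−ln(0.3665)/32.849=0.031 → t=0.031; u2·a0=0.6162·32.849=20.242; a1=4.770 < 20.242 ≤ a1+a2=31.014 → R2 fires; Q=8 B=6 D=7 C=5
Draw 2: a1=5.088, a2=19.440, a3=2.202, a0=26.730; τ=−ln(0.7562)/26.730=0.010 → t=0.041; u2·a0=0.0903·26.730=2.414 ≤ a1=5.088 → R1 fires; Q=7 B=5 D=8 C=5
Draw 3: a1=3.710, a2=17.010, a3=1.835, a0=22.555; τ=−ln(0.7513)/22.555=0.013 → t=0.054; u2·a0=0.2488·22.555=5.612; a1=3.710 < 5.612 ≤ a1+a2=20.720 → R2 fires; Q=6 B=6 D=8 C=4
Draw 4: a1=3.816, a2=11.664, a3=2.202, a0=17.682; τ=−ln(0.2793)/17.682=0.072 → t=0.126; u2·a0=0.6166·17.682=10.903; a1=3.816 < 10.903 ≤ a1+a2=15.480 → R2 fires; Q=5 B=7 D=8 C=3
Draw 5: a1=3.710, a2=7.290, a3=2.569, a0=13.569; τ=−ln(0.0308)/13.569=0.256 → t=0.382; u2·a0=0.8577·13.569=11.638; a1+a2=11.000 < 11.638 ≤ a1+…+a3=13.569 → R3 fires; Q=5 B=6 D=9 C=4
Draw 6: a1=3.180, a2=9.720, a3=2.202, a0=15.102; τ=−ln(0.2553)/15.102=0.090 → t=0.473; u2·a0=0.1784·15.102=2.694 ≤ a1=3.180 → R1 fires; Q=4 B=5 D=10 C=4
Draw 7: a1=2.120, a2=7.776, a3=1.835, a0=11.731; τ=−ln(0.3973)/11.731=0.079 → t=0.551; u2·a0=0.4961·11.731=5.820; a1=2.120 < 5.820 ≤ a1+a2=9.896 → R2 fires; Q=3 B=6 D=10 C=3
Draw 8: a1=1.908, a2=4.374, a3=2.202, a0=8.484; τ=−ln(0.2240)/8.484=0.176 → t=0.728; u2·a0=0.3846·8.484=3.263; a1=1.908 < 3.263 ≤ a1+a2=6.282 → R2 fires; Q=2 B=7 D=10 C=2
Draw 9: a1=1.484, a2=1.944, a3=2.569, a0=5.997; τ=−ln(0.1797)/5.997=0.286 → t=1.014; u2·a0=0.3240·5.997=1.943; a1=1.484 < 1.943 ≤ a1+a2=3.428 → R2 fires; Q=1 B=8 D=10 C=1
Draw 10: a1=0.848, a2=0.486, a3=2.936, a0=4.270; τ=−ln(0.3959)/4.270=0.217 → t=1.231 > T=1.06: stop.
Read off B at T=1.06: 8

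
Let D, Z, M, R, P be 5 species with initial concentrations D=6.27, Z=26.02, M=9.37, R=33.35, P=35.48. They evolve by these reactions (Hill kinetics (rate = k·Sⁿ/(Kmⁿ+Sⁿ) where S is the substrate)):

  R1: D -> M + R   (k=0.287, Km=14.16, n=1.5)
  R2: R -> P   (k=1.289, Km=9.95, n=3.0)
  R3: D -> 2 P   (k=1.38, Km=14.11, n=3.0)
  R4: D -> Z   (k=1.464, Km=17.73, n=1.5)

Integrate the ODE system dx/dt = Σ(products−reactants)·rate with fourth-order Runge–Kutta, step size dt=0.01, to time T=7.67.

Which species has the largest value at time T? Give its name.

RK4 with dt=0.01: 767 steps to T=7.67. Trajectory (selected grid times):
t=0.00: D=6.27 Z=26.02 M=9.37 R=33.35 P=35.48
t=0.85: D=5.92 Z=26.23 M=9.42 R=32.34 P=36.72
t=1.70: D=5.60 Z=26.42 M=9.47 R=31.32 P=37.93
t=2.56: D=5.31 Z=26.61 M=9.52 R=30.30 P=39.14
t=3.41: D=5.04 Z=26.78 M=9.57 R=29.29 P=40.30
t=4.26: D=4.79 Z=26.93 M=9.61 R=28.28 P=41.45
t=5.11: D=4.56 Z=27.08 M=9.65 R=27.27 P=42.58
t=5.97: D=4.35 Z=27.22 M=9.68 R=26.25 P=43.71
t=6.82: D=4.15 Z=27.35 M=9.72 R=25.25 P=44.80
t=7.67: D=3.97 Z=27.48 M=9.75 R=24.25 P=45.89
At T=7.67: D=3.97 Z=27.48 M=9.75 R=24.25 P=45.89; the largest is P.

Dominant species at T: P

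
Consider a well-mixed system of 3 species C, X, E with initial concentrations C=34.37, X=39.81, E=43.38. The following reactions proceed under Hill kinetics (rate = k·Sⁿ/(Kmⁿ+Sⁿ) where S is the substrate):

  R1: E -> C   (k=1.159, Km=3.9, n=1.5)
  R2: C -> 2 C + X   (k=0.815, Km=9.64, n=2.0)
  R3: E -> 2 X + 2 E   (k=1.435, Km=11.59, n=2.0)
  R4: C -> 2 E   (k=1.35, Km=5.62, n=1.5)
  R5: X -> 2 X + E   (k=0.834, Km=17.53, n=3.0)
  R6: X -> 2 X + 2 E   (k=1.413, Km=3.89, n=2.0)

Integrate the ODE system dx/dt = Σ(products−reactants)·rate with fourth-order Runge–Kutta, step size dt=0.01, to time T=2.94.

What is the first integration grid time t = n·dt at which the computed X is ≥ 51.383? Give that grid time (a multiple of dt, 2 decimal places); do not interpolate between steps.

Threshold first reached at t = 2.05

RK4 with dt=0.01: 294 steps to T=2.94. Trajectory (selected grid times):
t=0.00: C=34.37 X=39.81 E=43.38
t=0.33: C=34.57 X=41.66 E=45.47
t=0.65: C=34.77 X=43.47 E=47.49
t=0.98: C=34.98 X=45.34 E=49.59
t=1.31: C=35.18 X=47.21 E=51.69
t=1.63: C=35.38 X=49.03 E=53.73
t=1.96: C=35.59 X=50.92 E=55.84
t=2.04: C=35.64 X=51.37 E=56.35
t=2.05: C=35.65 X=51.43 E=56.41
t=2.29: C=35.80 X=52.81 E=57.95
t=2.61: C=36.00 X=54.64 E=59.99
t=2.94: C=36.21 X=56.54 E=62.11
X(2.04)=51.374 < 51.383 but X(2.05)=51.431 ≥ 51.383, so the first grid time is t=2.05.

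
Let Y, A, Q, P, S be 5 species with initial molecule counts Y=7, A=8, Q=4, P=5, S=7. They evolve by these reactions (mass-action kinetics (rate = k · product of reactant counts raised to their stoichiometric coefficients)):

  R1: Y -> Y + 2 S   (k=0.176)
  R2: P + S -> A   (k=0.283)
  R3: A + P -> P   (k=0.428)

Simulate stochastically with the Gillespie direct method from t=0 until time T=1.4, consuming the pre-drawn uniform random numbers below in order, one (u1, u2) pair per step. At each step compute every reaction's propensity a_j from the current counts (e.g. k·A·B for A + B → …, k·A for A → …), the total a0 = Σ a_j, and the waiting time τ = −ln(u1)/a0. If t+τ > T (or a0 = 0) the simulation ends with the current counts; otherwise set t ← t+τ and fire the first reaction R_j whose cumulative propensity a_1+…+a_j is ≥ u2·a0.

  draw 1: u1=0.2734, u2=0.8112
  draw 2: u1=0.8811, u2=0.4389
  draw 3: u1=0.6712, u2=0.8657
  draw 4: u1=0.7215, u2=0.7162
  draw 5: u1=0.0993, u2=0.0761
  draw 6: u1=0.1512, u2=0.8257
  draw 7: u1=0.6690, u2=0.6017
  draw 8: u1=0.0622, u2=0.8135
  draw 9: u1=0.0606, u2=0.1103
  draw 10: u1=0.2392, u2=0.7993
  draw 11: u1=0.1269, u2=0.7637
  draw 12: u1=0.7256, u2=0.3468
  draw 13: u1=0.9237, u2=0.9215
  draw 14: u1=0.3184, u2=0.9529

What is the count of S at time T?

S at T = 4

t=0.000: Y=7 A=8 Q=4 P=5 S=7
Draw 1: a1=1.232, a2=9.905, a3=17.120, a0=28.257; τ=−ln(0.2734)/28.257=0.046 → t=0.046; u2·a0=0.8112·28.257=22.922; a1+a2=11.137 < 22.922 ≤ a1+…+a3=28.257 → R3 fires; Y=7 A=7 Q=4 P=5 S=7
Draw 2: a1=1.232, a2=9.905, a3=14.980, a0=26.117; τ=−ln(0.8811)/26.117=0.005 → t=0.051; u2·a0=0.4389·26.117=11.463; a1+a2=11.137 < 11.463 ≤ a1+…+a3=26.117 → R3 fires; Y=7 A=6 Q=4 P=5 S=7
Draw 3: a1=1.232, a2=9.905, a3=12.840, a0=23.977; τ=−ln(0.6712)/23.977=0.017 → t=0.067; u2·a0=0.8657·23.977=20.757; a1+a2=11.137 < 20.757 ≤ a1+…+a3=23.977 → R3 fires; Y=7 A=5 Q=4 P=5 S=7
Draw 4: a1=1.232, a2=9.905, a3=10.700, a0=21.837; τ=−ln(0.7215)/21.837=0.015 → t=0.082; u2·a0=0.7162·21.837=15.640; a1+a2=11.137 < 15.640 ≤ a1+…+a3=21.837 → R3 fires; Y=7 A=4 Q=4 P=5 S=7
Draw 5: a1=1.232, a2=9.905, a3=8.560, a0=19.697; τ=−ln(0.0993)/19.697=0.117 → t=0.200; u2·a0=0.0761·19.697=1.499; a1=1.232 < 1.499 ≤ a1+a2=11.137 → R2 fires; Y=7 A=5 Q=4 P=4 S=6
Draw 6: a1=1.232, a2=6.792, a3=8.560, a0=16.584; τ=−ln(0.1512)/16.584=0.114 → t=0.313; u2·a0=0.8257·16.584=13.693; a1+a2=8.024 < 13.693 ≤ a1+…+a3=16.584 → R3 fires; Y=7 A=4 Q=4 P=4 S=6
Draw 7: a1=1.232, a2=6.792, a3=6.848, a0=14.872; τ=−ln(0.6690)/14.872=0.027 → t=0.341; u2·a0=0.6017·14.872=8.948; a1+a2=8.024 < 8.948 ≤ a1+…+a3=14.872 → R3 fires; Y=7 A=3 Q=4 P=4 S=6
Draw 8: a1=1.232, a2=6.792, a3=5.136, a0=13.160; τ=−ln(0.0622)/13.160=0.211 → t=0.552; u2·a0=0.8135·13.160=10.706; a1+a2=8.024 < 10.706 ≤ a1+…+a3=13.160 → R3 fires; Y=7 A=2 Q=4 P=4 S=6
Draw 9: a1=1.232, a2=6.792, a3=3.424, a0=11.448; τ=−ln(0.0606)/11.448=0.245 → t=0.796; u2·a0=0.1103·11.448=1.263; a1=1.232 < 1.263 ≤ a1+a2=8.024 → R2 fires; Y=7 A=3 Q=4 P=3 S=5
Draw 10: a1=1.232, a2=4.245, a3=3.852, a0=9.329; τ=−ln(0.2392)/9.329=0.153 → t=0.950; u2·a0=0.7993·9.329=7.457; a1+a2=5.477 < 7.457 ≤ a1+…+a3=9.329 → R3 fires; Y=7 A=2 Q=4 P=3 S=5
Draw 11: a1=1.232, a2=4.245, a3=2.568, a0=8.045; τ=−ln(0.1269)/8.045=0.257 → t=1.206; u2·a0=0.7637·8.045=6.144; a1+a2=5.477 < 6.144 ≤ a1+…+a3=8.045 → R3 fires; Y=7 A=1 Q=4 P=3 S=5
Draw 12: a1=1.232, a2=4.245, a3=1.284, a0=6.761; τ=−ln(0.7256)/6.761=0.047 → t=1.254; u2·a0=0.3468·6.761=2.345; a1=1.232 < 2.345 ≤ a1+a2=5.477 → R2 fires; Y=7 A=2 Q=4 P=2 S=4
Draw 13: a1=1.232, a2=2.264, a3=1.712, a0=5.208; τ=−ln(0.9237)/5.208=0.015 → t=1.269; u2·a0=0.9215·5.208=4.799; a1+a2=3.496 < 4.799 ≤ a1+…+a3=5.208 → R3 fires; Y=7 A=1 Q=4 P=2 S=4
Draw 14: a1=1.232, a2=2.264, a3=0.856, a0=4.352; τ=−ln(0.3184)/4.352=0.263 → t=1.532 > T=1.4: stop.
Read off S at T=1.4: 4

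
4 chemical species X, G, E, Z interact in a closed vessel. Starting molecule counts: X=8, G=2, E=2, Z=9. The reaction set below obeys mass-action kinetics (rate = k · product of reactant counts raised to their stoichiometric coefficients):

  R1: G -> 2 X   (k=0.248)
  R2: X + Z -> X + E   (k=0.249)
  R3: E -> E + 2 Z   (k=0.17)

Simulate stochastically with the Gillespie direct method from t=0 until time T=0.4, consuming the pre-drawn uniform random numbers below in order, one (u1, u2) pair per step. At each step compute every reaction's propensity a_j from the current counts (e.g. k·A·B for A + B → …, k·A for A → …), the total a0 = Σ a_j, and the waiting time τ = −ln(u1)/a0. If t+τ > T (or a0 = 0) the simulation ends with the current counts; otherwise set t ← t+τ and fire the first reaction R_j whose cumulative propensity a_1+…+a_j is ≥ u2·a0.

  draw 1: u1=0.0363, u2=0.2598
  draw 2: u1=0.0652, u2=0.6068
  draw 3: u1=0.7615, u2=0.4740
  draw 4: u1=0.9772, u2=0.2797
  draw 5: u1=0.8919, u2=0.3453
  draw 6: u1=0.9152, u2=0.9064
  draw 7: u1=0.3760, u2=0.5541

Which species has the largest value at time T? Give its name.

t=0.000: X=8 G=2 E=2 Z=9
Draw 1: a1=0.496, a2=17.928, a3=0.340, a0=18.764; τ=−ln(0.0363)/18.764=0.177 → t=0.177; u2·a0=0.2598·18.764=4.875; a1=0.496 < 4.875 ≤ a1+a2=18.424 → R2 fires; X=8 G=2 E=3 Z=8
Draw 2: a1=0.496, a2=15.936, a3=0.510, a0=16.942; τ=−ln(0.0652)/16.942=0.161 → t=0.338; u2·a0=0.6068·16.942=10.280; a1=0.496 < 10.280 ≤ a1+a2=16.432 → R2 fires; X=8 G=2 E=4 Z=7
Draw 3: a1=0.496, a2=13.944, a3=0.680, a0=15.120; τ=−ln(0.7615)/15.120=0.018 → t=0.356; u2·a0=0.4740·15.120=7.167; a1=0.496 < 7.167 ≤ a1+a2=14.440 → R2 fires; X=8 G=2 E=5 Z=6
Draw 4: a1=0.496, a2=11.952, a3=0.850, a0=13.298; τ=−ln(0.9772)/13.298=0.002 → t=0.358; u2·a0=0.2797·13.298=3.719; a1=0.496 < 3.719 ≤ a1+a2=12.448 → R2 fires; X=8 G=2 E=6 Z=5
Draw 5: a1=0.496, a2=9.960, a3=1.020, a0=11.476; τ=−ln(0.8919)/11.476=0.010 → t=0.368; u2·a0=0.3453·11.476=3.963; a1=0.496 < 3.963 ≤ a1+a2=10.456 → R2 fires; X=8 G=2 E=7 Z=4
Draw 6: a1=0.496, a2=7.968, a3=1.190, a0=9.654; τ=−ln(0.9152)/9.654=0.009 → t=0.377; u2·a0=0.9064·9.654=8.750; a1+a2=8.464 < 8.750 ≤ a1+…+a3=9.654 → R3 fires; X=8 G=2 E=7 Z=6
Draw 7: a1=0.496, a2=11.952, a3=1.190, a0=13.638; τ=−ln(0.3760)/13.638=0.072 → t=0.448 > T=0.4: stop.
At T=0.4: X=8 G=2 E=7 Z=6; the largest is X.

Dominant species at T: X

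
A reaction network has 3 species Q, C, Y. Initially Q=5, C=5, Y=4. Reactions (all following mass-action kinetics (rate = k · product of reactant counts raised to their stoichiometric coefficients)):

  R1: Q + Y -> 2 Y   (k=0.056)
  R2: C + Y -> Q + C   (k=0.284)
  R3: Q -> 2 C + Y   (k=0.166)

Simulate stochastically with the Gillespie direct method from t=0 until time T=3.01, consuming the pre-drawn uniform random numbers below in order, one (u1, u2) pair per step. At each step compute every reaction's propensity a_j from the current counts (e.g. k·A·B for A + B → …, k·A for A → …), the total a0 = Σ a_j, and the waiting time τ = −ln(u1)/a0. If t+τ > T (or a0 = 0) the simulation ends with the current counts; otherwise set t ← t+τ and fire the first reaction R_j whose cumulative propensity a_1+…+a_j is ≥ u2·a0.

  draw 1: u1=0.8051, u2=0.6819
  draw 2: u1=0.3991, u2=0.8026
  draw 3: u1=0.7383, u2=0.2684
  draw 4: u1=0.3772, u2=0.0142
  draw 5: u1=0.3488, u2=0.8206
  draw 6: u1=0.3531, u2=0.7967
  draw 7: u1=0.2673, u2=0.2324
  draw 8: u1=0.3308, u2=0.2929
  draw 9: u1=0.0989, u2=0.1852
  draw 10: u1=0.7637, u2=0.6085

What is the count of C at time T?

C at T = 9

t=0.000: Q=5 C=5 Y=4
Draw 1: a1=1.120, a2=5.680, a3=0.830, a0=7.630; τ=−ln(0.8051)/7.630=0.028 → t=0.028; u2·a0=0.6819·7.630=5.203; a1=1.120 < 5.203 ≤ a1+a2=6.800 → R2 fires; Q=6 C=5 Y=3
Draw 2: a1=1.008, a2=4.260, a3=0.996, a0=6.264; τ=−ln(0.3991)/6.264=0.147 → t=0.175; u2·a0=0.8026·6.264=5.027; a1=1.008 < 5.027 ≤ a1+a2=5.268 → R2 fires; Q=7 C=5 Y=2
Draw 3: a1=0.784, a2=2.840, a3=1.162, a0=4.786; τ=−ln(0.7383)/4.786=0.063 → t=0.238; u2·a0=0.2684·4.786=1.285; a1=0.784 < 1.285 ≤ a1+a2=3.624 → R2 fires; Q=8 C=5 Y=1
Draw 4: a1=0.448, a2=1.420, a3=1.328, a0=3.196; τ=−ln(0.3772)/3.196=0.305 → t=0.544; u2·a0=0.0142·3.196=0.045 ≤ a1=0.448 → R1 fires; Q=7 C=5 Y=2
Draw 5: a1=0.784, a2=2.840, a3=1.162, a0=4.786; τ=−ln(0.3488)/4.786=0.220 → t=0.764; u2·a0=0.8206·4.786=3.927; a1+a2=3.624 < 3.927 ≤ a1+…+a3=4.786 → R3 fires; Q=6 C=7 Y=3
Draw 6: a1=1.008, a2=5.964, a3=0.996, a0=7.968; τ=−ln(0.3531)/7.968=0.131 → t=0.894; u2·a0=0.7967·7.968=6.348; a1=1.008 < 6.348 ≤ a1+a2=6.972 → R2 fires; Q=7 C=7 Y=2
Draw 7: a1=0.784, a2=3.976, a3=1.162, a0=5.922; τ=−ln(0.2673)/5.922=0.223 → t=1.117; u2·a0=0.2324·5.922=1.376; a1=0.784 < 1.376 ≤ a1+a2=4.760 → R2 fires; Q=8 C=7 Y=1
Draw 8: a1=0.448, a2=1.988, a3=1.328, a0=3.764; τ=−ln(0.3308)/3.764=0.294 → t=1.411; u2·a0=0.2929·3.764=1.102; a1=0.448 < 1.102 ≤ a1+a2=2.436 → R2 fires; Q=9 C=7 Y=0
Draw 9: a1=0.000, a2=0.000, a3=1.494, a0=1.494; τ=−ln(0.0989)/1.494=1.549 → t=2.960; u2·a0=0.1852·1.494=0.277; a1+a2=0.000 < 0.277 ≤ a1+…+a3=1.494 → R3 fires; Q=8 C=9 Y=1
Draw 10: a1=0.448, a2=2.556, a3=1.328, a0=4.332; τ=−ln(0.7637)/4.332=0.062 → t=3.022 > T=3.01: stop.
Read off C at T=3.01: 9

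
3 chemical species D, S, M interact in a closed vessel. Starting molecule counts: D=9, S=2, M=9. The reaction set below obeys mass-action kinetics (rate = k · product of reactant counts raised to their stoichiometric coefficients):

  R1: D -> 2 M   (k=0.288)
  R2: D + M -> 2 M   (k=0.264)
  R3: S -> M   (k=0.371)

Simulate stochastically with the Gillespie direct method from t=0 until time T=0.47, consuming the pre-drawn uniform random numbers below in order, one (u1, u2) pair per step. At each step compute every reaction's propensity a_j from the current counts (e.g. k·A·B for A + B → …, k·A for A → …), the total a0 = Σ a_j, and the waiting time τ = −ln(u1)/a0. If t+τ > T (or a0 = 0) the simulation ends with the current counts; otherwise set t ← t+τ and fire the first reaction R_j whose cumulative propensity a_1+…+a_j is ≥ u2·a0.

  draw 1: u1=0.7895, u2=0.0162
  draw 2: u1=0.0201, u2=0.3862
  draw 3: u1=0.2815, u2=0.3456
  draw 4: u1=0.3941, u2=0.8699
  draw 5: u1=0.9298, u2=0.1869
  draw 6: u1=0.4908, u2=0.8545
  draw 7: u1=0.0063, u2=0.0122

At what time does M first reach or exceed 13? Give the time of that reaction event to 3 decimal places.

Threshold first reached at t = 0.209

t=0.000: D=9 S=2 M=9
Draw 1: a1=2.592, a2=21.384, a3=0.742, a0=24.718; τ=−ln(0.7895)/24.718=0.010 → t=0.010; u2·a0=0.0162·24.718=0.400 ≤ a1=2.592 → R1 fires; D=8 S=2 M=11
Draw 2: a1=2.304, a2=23.232, a3=0.742, a0=26.278; τ=−ln(0.0201)/26.278=0.149 → t=0.158; u2·a0=0.3862·26.278=10.149; a1=2.304 < 10.149 ≤ a1+a2=25.536 → R2 fires; D=7 S=2 M=12
Draw 3: a1=2.016, a2=22.176, a3=0.742, a0=24.934; τ=−ln(0.2815)/24.934=0.051 → t=0.209; u2·a0=0.3456·24.934=8.617; a1=2.016 < 8.617 ≤ a1+a2=24.192 → R2 fires; D=6 S=2 M=13
Draw 4: a1=1.728, a2=20.592, a3=0.742, a0=23.062; τ=−ln(0.3941)/23.062=0.040 → t=0.249; u2·a0=0.8699·23.062=20.062; a1=1.728 < 20.062 ≤ a1+a2=22.320 → R2 fires; D=5 S=2 M=14
Draw 5: a1=1.440, a2=18.480, a3=0.742, a0=20.662; τ=−ln(0.9298)/20.662=0.004 → t=0.253; u2·a0=0.1869·20.662=3.862; a1=1.440 < 3.862 ≤ a1+a2=19.920 → R2 fires; D=4 S=2 M=15
Draw 6: a1=1.152, a2=15.840, a3=0.742, a0=17.734; τ=−ln(0.4908)/17.734=0.040 → t=0.293; u2·a0=0.8545·17.734=15.154; a1=1.152 < 15.154 ≤ a1+a2=16.992 → R2 fires; D=3 S=2 M=16
Draw 7: a1=0.864, a2=12.672, a3=0.742, a0=14.278; τ=−ln(0.0063)/14.278=0.355 → t=0.648 > T=0.47: stop.
M first becomes ≥ 13 when it reaches 13 at the event at t=0.209.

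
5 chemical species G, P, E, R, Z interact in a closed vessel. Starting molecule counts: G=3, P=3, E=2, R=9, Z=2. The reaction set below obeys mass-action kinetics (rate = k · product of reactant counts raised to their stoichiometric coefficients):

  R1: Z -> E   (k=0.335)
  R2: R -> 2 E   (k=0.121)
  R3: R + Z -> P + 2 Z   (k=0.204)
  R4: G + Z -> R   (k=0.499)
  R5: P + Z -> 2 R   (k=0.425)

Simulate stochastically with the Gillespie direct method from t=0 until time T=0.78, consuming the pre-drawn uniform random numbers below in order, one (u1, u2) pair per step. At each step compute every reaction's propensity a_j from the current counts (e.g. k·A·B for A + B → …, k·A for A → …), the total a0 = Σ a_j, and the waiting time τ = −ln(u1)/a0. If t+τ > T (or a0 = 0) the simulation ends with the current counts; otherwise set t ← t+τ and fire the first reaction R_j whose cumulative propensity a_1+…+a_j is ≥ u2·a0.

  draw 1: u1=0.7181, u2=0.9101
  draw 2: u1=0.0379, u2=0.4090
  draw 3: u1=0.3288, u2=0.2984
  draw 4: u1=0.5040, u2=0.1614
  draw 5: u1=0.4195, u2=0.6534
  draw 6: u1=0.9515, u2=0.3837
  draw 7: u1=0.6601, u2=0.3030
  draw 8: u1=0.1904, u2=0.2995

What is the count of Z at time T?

Z at T = 5

t=0.000: G=3 P=3 E=2 R=9 Z=2
Draw 1: a1=0.670, a2=1.089, a3=3.672, a4=2.994, a5=2.550, a0=10.975; τ=−ln(0.7181)/10.975=0.030 → t=0.030; u2·a0=0.9101·10.975=9.988; a1+…+a4=8.425 < 9.988 ≤ a1+…+a5=10.975 → R5 fires; G=3 P=2 E=2 R=11 Z=1
Draw 2: a1=0.335, a2=1.331, a3=2.244, a4=1.497, a5=0.850, a0=6.257; τ=−ln(0.0379)/6.257=0.523 → t=0.553; u2·a0=0.4090·6.257=2.559; a1+a2=1.666 < 2.559 ≤ a1+…+a3=3.910 → R3 fires; G=3 P=3 E=2 R=10 Z=2
Draw 3: a1=0.670, a2=1.210, a3=4.080, a4=2.994, a5=2.550, a0=11.504; τ=−ln(0.3288)/11.504=0.097 → t=0.650; u2·a0=0.2984·11.504=3.433; a1+a2=1.880 < 3.433 ≤ a1+…+a3=5.960 → R3 fires; G=3 P=4 E=2 R=9 Z=3
Draw 4: a1=1.005, a2=1.089, a3=5.508, a4=4.491, a5=5.100, a0=17.193; τ=−ln(0.5040)/17.193=0.040 → t=0.690; u2·a0=0.1614·17.193=2.775; a1+a2=2.094 < 2.775 ≤ a1+…+a3=7.602 → R3 fires; G=3 P=5 E=2 R=8 Z=4
Draw 5: a1=1.340, a2=0.968, a3=6.528, a4=5.988, a5=8.500, a0=23.324; τ=−ln(0.4195)/23.324=0.037 → t=0.727; u2·a0=0.6534·23.324=15.240; a1+…+a4=14.824 < 15.240 ≤ a1+…+a5=23.324 → R5 fires; G=3 P=4 E=2 R=10 Z=3
Draw 6: a1=1.005, a2=1.210, a3=6.120, a4=4.491, a5=5.100, a0=17.926; τ=−ln(0.9515)/17.926=0.003 → t=0.730; u2·a0=0.3837·17.926=6.878; a1+a2=2.215 < 6.878 ≤ a1+…+a3=8.335 → R3 fires; G=3 P=5 E=2 R=9 Z=4
Draw 7: a1=1.340, a2=1.089, a3=7.344, a4=5.988, a5=8.500, a0=24.261; τ=−ln(0.6601)/24.261=0.017 → t=0.747; u2·a0=0.3030·24.261=7.351; a1+a2=2.429 < 7.351 ≤ a1+…+a3=9.773 → R3 fires; G=3 P=6 E=2 R=8 Z=5
Draw 8: a1=1.675, a2=0.968, a3=8.160, a4=7.485, a5=12.750, a0=31.038; τ=−ln(0.1904)/31.038=0.053 → t=0.800 > T=0.78: stop.
Read off Z at T=0.78: 5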